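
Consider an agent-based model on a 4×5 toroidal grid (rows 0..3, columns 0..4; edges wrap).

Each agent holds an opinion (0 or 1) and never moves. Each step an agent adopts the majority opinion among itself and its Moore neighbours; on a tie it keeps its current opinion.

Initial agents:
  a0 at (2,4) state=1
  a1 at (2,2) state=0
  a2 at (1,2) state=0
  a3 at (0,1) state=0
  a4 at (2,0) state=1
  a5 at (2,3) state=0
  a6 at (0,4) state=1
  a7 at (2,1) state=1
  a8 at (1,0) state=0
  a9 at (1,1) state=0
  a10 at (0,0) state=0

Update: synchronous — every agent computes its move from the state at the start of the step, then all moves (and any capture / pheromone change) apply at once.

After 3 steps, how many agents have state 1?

t=1: a0@(2,4):1 a1@(2,2):0 a2@(1,2):0 a3@(0,1):0 a4@(2,0):1 a5@(2,3):0 a6@(0,4):0 a7@(2,1):0 a8@(1,0):0 a9@(1,1):0 a10@(0,0):0
t=2: a0@(2,4):1 a1@(2,2):0 a2@(1,2):0 a3@(0,1):0 a4@(2,0):0 a5@(2,3):0 a6@(0,4):0 a7@(2,1):0 a8@(1,0):0 a9@(1,1):0 a10@(0,0):0
t=3: a0@(2,4):0 a1@(2,2):0 a2@(1,2):0 a3@(0,1):0 a4@(2,0):0 a5@(2,3):0 a6@(0,4):0 a7@(2,1):0 a8@(1,0):0 a9@(1,1):0 a10@(0,0):0

0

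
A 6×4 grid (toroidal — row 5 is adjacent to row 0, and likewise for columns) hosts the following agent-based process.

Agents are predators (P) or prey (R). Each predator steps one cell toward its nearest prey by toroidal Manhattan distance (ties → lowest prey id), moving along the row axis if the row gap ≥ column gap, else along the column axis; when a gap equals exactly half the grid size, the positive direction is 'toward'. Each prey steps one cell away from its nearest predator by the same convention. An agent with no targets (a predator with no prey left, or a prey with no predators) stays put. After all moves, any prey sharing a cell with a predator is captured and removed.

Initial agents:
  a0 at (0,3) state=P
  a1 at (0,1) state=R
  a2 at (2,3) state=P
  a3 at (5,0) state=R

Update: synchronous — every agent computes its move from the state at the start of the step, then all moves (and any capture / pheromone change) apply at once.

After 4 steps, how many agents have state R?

t=1: a0@(0,0):P a2@(1,3):P a3@(4,0):R
t=2: a0@(5,0):P a2@(2,3):P a3@(3,0):R
t=3: a0@(4,0):P a2@(3,3):P a3@(2,0):R
t=4: a0@(3,0):P a2@(2,3):P a3@(1,0):R

1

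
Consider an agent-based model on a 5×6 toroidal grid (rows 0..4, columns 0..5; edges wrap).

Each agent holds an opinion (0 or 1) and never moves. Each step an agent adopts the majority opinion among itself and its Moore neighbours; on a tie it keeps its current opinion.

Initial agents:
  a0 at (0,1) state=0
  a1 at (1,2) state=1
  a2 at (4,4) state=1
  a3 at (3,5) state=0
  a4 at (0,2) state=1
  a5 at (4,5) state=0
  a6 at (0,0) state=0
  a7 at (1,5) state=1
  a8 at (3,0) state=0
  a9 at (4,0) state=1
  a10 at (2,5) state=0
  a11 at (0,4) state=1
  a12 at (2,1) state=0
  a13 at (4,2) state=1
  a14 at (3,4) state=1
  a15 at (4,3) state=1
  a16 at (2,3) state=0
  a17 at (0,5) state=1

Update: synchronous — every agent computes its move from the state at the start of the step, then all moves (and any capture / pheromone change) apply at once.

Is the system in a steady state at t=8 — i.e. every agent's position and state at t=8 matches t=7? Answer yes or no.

no

t=1: a0@(0,1):1 a1@(1,2):0 a2@(4,4):1 a3@(3,5):0 a4@(0,2):1 a5@(4,5):1 a6@(0,0):0 a7@(1,5):1 a8@(3,0):0 a9@(4,0):0 a10@(2,5):0 a11@(0,4):1 a12@(2,1):0 a13@(4,2):1 a14@(3,4):0 a15@(4,3):1 a16@(2,3):1 a17@(0,5):1
t=2: a0@(0,1):1 a1@(1,2):1 a2@(4,4):1 a3@(3,5):0 a4@(0,2):1 a5@(4,5):0 a6@(0,0):1 a7@(1,5):1 a8@(3,0):0 a9@(4,0):0 a10@(2,5):0 a11@(0,4):1 a12@(2,1):0 a13@(4,2):1 a14@(3,4):1 a15@(4,3):1 a16@(2,3):0 a17@(0,5):1
t=3: a0@(0,1):1 a1@(1,2):1 a2@(4,4):1 a3@(3,5):0 a4@(0,2):1 a5@(4,5):1 a6@(0,0):1 a7@(1,5):1 a8@(3,0):0 a9@(4,0):0 a10@(2,5):0 a11@(0,4):1 a12@(2,1):0 a13@(4,2):1 a14@(3,4):0 a15@(4,3):1 a16@(2,3):1 a17@(0,5):1
t=4: a0@(0,1):1 a1@(1,2):1 a2@(4,4):1 a3@(3,5):0 a4@(0,2):1 a5@(4,5):1 a6@(0,0):1 a7@(1,5):1 a8@(3,0):0 a9@(4,0):1 a10@(2,5):0 a11@(0,4):1 a12@(2,1):0 a13@(4,2):1 a14@(3,4):1 a15@(4,3):1 a16@(2,3):1 a17@(0,5):1
t=5: a0@(0,1):1 a1@(1,2):1 a2@(4,4):1 a3@(3,5):1 a4@(0,2):1 a5@(4,5):1 a6@(0,0):1 a7@(1,5):1 a8@(3,0):0 a9@(4,0):1 a10@(2,5):0 a11@(0,4):1 a12@(2,1):0 a13@(4,2):1 a14@(3,4):1 a15@(4,3):1 a16@(2,3):1 a17@(0,5):1
t=6: a0@(0,1):1 a1@(1,2):1 a2@(4,4):1 a3@(3,5):1 a4@(0,2):1 a5@(4,5):1 a6@(0,0):1 a7@(1,5):1 a8@(3,0):0 a9@(4,0):1 a10@(2,5):1 a11@(0,4):1 a12@(2,1):0 a13@(4,2):1 a14@(3,4):1 a15@(4,3):1 a16@(2,3):1 a17@(0,5):1
t=7: a0@(0,1):1 a1@(1,2):1 a2@(4,4):1 a3@(3,5):1 a4@(0,2):1 a5@(4,5):1 a6@(0,0):1 a7@(1,5):1 a8@(3,0):1 a9@(4,0):1 a10@(2,5):1 a11@(0,4):1 a12@(2,1):0 a13@(4,2):1 a14@(3,4):1 a15@(4,3):1 a16@(2,3):1 a17@(0,5):1
t=8: a0@(0,1):1 a1@(1,2):1 a2@(4,4):1 a3@(3,5):1 a4@(0,2):1 a5@(4,5):1 a6@(0,0):1 a7@(1,5):1 a8@(3,0):1 a9@(4,0):1 a10@(2,5):1 a11@(0,4):1 a12@(2,1):1 a13@(4,2):1 a14@(3,4):1 a15@(4,3):1 a16@(2,3):1 a17@(0,5):1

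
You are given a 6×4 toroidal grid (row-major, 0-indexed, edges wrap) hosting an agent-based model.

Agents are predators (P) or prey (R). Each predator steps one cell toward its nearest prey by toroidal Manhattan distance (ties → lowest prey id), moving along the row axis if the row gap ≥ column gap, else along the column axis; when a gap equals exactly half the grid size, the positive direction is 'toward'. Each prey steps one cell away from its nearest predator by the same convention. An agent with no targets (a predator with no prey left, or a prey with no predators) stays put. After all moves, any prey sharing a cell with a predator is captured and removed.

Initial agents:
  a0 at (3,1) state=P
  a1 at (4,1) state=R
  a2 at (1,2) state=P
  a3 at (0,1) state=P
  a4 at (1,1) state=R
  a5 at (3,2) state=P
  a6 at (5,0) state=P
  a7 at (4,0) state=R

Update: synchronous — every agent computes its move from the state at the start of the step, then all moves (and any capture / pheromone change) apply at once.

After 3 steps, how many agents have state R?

t=1: a0@(4,1):P a1@(5,1):R a2@(1,1):P a3@(1,1):P a4@(1,0):R a5@(4,2):P a6@(4,0):P a7@(3,0):R
t=2: a0@(5,1):P a1@(0,1):R a2@(1,0):P a3@(1,0):P a4@(1,3):R a5@(5,2):P a6@(3,0):P a7@(2,0):R
t=3: a0@(0,1):P a1@(1,1):R a2@(1,3):P a3@(1,3):P a4@(1,2):R a5@(0,2):P a6@(2,0):P a7@(3,0):R

3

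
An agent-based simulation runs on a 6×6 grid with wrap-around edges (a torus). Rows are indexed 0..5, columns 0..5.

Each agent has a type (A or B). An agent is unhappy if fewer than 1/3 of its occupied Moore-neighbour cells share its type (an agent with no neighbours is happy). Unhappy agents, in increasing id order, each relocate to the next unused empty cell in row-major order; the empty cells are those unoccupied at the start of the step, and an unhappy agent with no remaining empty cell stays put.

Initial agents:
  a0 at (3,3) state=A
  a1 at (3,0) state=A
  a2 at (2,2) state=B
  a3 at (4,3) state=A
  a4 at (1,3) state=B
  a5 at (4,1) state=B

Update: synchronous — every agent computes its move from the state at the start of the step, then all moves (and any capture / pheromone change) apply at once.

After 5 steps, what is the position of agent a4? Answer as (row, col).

t=1: a0@(3,3):A a1@(0,0):A a2@(2,2):B a3@(4,3):A a4@(1,3):B a5@(0,1):B
t=2: a0@(3,3):A a1@(0,2):A a2@(2,2):B a3@(4,3):A a4@(1,3):B a5@(0,3):B
t=3: a0@(3,3):A a1@(0,0):A a2@(2,2):B a3@(4,3):A a4@(1,3):B a5@(0,3):B
t=4: (unchanged — steady state)

(1, 3)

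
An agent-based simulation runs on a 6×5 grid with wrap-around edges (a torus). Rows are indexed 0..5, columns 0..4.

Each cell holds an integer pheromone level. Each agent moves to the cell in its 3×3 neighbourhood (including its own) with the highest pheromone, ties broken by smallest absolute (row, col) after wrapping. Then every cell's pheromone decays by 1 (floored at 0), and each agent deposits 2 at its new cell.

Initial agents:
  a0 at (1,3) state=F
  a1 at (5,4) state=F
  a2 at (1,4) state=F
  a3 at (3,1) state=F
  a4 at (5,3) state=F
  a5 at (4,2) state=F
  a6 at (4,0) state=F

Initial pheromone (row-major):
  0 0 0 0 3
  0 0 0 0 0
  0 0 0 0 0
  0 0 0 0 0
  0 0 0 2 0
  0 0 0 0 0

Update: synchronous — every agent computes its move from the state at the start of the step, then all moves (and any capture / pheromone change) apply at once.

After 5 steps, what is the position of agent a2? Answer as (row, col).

t=1: a0@(0,4) a1@(0,4) a2@(0,4) a3@(2,0) a4@(0,4) a5@(4,3) a6@(3,0) | pheromone: 0 0 0 0 10 / 0 0 0 0 0 / 2 0 0 0 0 / 2 0 0 0 0 / 0 0 0 3 0 / 0 0 0 0 0
t=2: a0@(0,4) a1@(0,4) a2@(0,4) a3@(2,0) a4@(0,4) a5@(4,3) a6@(2,0) | pheromone: 0 0 0 0 17 / 0 0 0 0 0 / 5 0 0 0 0 / 1 0 0 0 0 / 0 0 0 4 0 / 0 0 0 0 0
t=3: a0@(0,4) a1@(0,4) a2@(0,4) a3@(2,0) a4@(0,4) a5@(4,3) a6@(2,0) | pheromone: 0 0 0 0 24 / 0 0 0 0 0 / 8 0 0 0 0 / 0 0 0 0 0 / 0 0 0 5 0 / 0 0 0 0 0
t=4: a0@(0,4) a1@(0,4) a2@(0,4) a3@(2,0) a4@(0,4) a5@(4,3) a6@(2,0) | pheromone: 0 0 0 0 31 / 0 0 0 0 0 / 11 0 0 0 0 / 0 0 0 0 0 / 0 0 0 6 0 / 0 0 0 0 0
t=5: a0@(0,4) a1@(0,4) a2@(0,4) a3@(2,0) a4@(0,4) a5@(4,3) a6@(2,0) | pheromone: 0 0 0 0 38 / 0 0 0 0 0 / 14 0 0 0 0 / 0 0 0 0 0 / 0 0 0 7 0 / 0 0 0 0 0

(0, 4)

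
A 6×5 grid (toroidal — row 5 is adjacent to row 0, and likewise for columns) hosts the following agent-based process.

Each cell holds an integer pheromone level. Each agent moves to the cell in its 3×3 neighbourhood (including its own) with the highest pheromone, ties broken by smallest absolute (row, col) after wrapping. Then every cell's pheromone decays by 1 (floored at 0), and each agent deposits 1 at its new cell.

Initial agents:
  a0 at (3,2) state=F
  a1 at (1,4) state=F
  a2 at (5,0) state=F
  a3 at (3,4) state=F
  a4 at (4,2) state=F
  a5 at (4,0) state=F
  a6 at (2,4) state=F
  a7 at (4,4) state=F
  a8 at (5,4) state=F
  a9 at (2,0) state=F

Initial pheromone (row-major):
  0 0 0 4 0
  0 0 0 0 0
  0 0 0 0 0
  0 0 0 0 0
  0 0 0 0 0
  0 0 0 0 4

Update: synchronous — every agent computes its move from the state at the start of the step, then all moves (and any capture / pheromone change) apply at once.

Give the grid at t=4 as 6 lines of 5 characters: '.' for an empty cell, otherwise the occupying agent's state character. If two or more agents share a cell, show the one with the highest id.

t=1: a0@(2,1) a1@(0,3) a2@(5,4) a3@(2,0) a4@(3,1) a5@(5,4) a6@(1,0) a7@(5,4) a8@(0,3) a9@(1,0) | pheromone: 0 0 0 5 0 / 2 0 0 0 0 / 1 1 0 0 0 / 0 1 0 0 0 / 0 0 0 0 0 / 0 0 0 0 6
t=2: a0@(1,0) a1@(5,4) a2@(5,4) a3@(1,0) a4@(2,0) a5@(5,4) a6@(1,0) a7@(5,4) a8@(5,4) a9@(1,0) | pheromone: 0 0 0 4 0 / 5 0 0 0 0 / 1 0 0 0 0 / 0 0 0 0 0 / 0 0 0 0 0 / 0 0 0 0 10
t=3: a0@(1,0) a1@(5,4) a2@(5,4) a3@(1,0) a4@(1,0) a5@(5,4) a6@(1,0) a7@(5,4) a8@(5,4) a9@(1,0) | pheromone: 0 0 0 3 0 / 9 0 0 0 0 / 0 0 0 0 0 / 0 0 0 0 0 / 0 0 0 0 0 / 0 0 0 0 14
t=4: a0@(1,0) a1@(5,4) a2@(5,4) a3@(1,0) a4@(1,0) a5@(5,4) a6@(1,0) a7@(5,4) a8@(5,4) a9@(1,0) | pheromone: 0 0 0 2 0 / 13 0 0 0 0 / 0 0 0 0 0 / 0 0 0 0 0 / 0 0 0 0 0 / 0 0 0 0 18

.....
F....
.....
.....
.....
....F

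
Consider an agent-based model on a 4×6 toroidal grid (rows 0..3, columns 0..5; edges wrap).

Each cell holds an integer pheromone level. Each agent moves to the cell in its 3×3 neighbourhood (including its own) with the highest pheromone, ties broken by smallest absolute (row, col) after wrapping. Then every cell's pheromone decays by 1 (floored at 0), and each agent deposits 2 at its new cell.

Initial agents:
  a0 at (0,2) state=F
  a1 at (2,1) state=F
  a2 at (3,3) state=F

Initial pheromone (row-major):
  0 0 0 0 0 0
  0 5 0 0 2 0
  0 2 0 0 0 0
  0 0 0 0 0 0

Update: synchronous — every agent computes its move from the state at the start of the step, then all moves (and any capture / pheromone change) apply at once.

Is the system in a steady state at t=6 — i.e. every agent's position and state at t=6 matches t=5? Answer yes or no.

yes

t=1: a0@(1,1) a1@(1,1) a2@(0,2) | pheromone: 0 0 2 0 0 0 / 0 8 0 0 1 0 / 0 1 0 0 0 0 / 0 0 0 0 0 0
t=2: a0@(1,1) a1@(1,1) a2@(1,1) | pheromone: 0 0 1 0 0 0 / 0 13 0 0 0 0 / 0 0 0 0 0 0 / 0 0 0 0 0 0
t=3: a0@(1,1) a1@(1,1) a2@(1,1) | pheromone: 0 0 0 0 0 0 / 0 18 0 0 0 0 / 0 0 0 0 0 0 / 0 0 0 0 0 0
t=4: a0@(1,1) a1@(1,1) a2@(1,1) | pheromone: 0 0 0 0 0 0 / 0 23 0 0 0 0 / 0 0 0 0 0 0 / 0 0 0 0 0 0
t=5: a0@(1,1) a1@(1,1) a2@(1,1) | pheromone: 0 0 0 0 0 0 / 0 28 0 0 0 0 / 0 0 0 0 0 0 / 0 0 0 0 0 0
t=6: a0@(1,1) a1@(1,1) a2@(1,1) | pheromone: 0 0 0 0 0 0 / 0 33 0 0 0 0 / 0 0 0 0 0 0 / 0 0 0 0 0 0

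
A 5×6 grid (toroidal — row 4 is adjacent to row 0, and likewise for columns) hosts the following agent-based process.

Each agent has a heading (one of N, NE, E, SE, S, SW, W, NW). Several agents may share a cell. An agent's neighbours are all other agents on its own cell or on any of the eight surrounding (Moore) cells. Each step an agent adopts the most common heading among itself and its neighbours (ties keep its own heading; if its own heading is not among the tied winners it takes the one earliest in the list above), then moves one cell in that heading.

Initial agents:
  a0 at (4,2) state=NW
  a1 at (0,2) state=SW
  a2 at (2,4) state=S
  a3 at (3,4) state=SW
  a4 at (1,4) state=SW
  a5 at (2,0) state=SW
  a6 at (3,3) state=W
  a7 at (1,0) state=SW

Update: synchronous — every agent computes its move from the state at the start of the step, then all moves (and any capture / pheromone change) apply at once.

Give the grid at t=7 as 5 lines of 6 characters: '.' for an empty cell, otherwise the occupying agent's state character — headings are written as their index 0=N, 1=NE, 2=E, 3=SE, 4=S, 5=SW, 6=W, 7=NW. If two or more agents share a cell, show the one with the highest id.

...5..
......
.5....
.5.5.5
..55.5

t=1: a0@(3,1):NW a1@(1,1):SW a2@(3,3):SW a3@(4,3):SW a4@(2,3):SW a5@(3,5):SW a6@(3,2):W a7@(2,5):SW
t=2: a0@(2,0):NW a1@(2,0):SW a2@(4,2):SW a3@(0,2):SW a4@(3,2):SW a5@(4,4):SW a6@(4,1):SW a7@(3,4):SW
t=3: a0@(1,5):NW a1@(3,5):SW a2@(0,1):SW a3@(1,1):SW a4@(4,1):SW a5@(0,3):SW a6@(0,0):SW a7@(4,3):SW
t=4: a0@(0,4):NW a1@(4,4):SW a2@(1,0):SW a3@(2,0):SW a4@(0,0):SW a5@(1,2):SW a6@(1,5):SW a7@(0,2):SW
t=5: a0@(1,3):SW a1@(0,3):SW a2@(2,5):SW a3@(3,5):SW a4@(1,5):SW a5@(2,1):SW a6@(2,4):SW a7@(1,1):SW
t=6: a0@(2,2):SW a1@(1,2):SW a2@(3,4):SW a3@(4,4):SW a4@(2,4):SW a5@(3,0):SW a6@(3,3):SW a7@(2,0):SW
t=7: a0@(3,1):SW a1@(2,1):SW a2@(4,3):SW a3@(0,3):SW a4@(3,3):SW a5@(4,5):SW a6@(4,2):SW a7@(3,5):SW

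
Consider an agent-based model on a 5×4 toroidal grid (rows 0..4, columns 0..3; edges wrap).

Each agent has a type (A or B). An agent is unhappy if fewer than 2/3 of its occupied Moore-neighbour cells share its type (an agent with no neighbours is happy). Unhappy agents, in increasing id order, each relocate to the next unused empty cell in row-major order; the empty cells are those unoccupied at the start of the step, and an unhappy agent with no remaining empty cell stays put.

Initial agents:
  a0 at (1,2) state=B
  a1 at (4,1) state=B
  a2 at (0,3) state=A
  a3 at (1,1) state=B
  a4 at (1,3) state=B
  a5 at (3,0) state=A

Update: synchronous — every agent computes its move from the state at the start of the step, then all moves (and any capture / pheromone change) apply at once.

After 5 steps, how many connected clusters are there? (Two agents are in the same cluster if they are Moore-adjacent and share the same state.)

2

t=1: a0@(1,2):B a1@(0,0):B a2@(0,1):A a3@(1,1):B a4@(0,2):B a5@(1,0):A
t=2: a0@(1,2):B a1@(0,3):B a2@(1,3):A a3@(2,0):B a4@(0,2):B a5@(2,1):A
t=3: a0@(0,0):B a1@(0,3):B a2@(0,1):A a3@(1,0):B a4@(0,2):B a5@(1,1):A
t=4: a0@(1,2):B a1@(0,3):B a2@(1,3):A a3@(2,0):B a4@(2,1):B a5@(2,2):A
t=5: a0@(0,0):B a1@(0,1):B a2@(0,2):A a3@(1,0):B a4@(2,1):B a5@(1,1):A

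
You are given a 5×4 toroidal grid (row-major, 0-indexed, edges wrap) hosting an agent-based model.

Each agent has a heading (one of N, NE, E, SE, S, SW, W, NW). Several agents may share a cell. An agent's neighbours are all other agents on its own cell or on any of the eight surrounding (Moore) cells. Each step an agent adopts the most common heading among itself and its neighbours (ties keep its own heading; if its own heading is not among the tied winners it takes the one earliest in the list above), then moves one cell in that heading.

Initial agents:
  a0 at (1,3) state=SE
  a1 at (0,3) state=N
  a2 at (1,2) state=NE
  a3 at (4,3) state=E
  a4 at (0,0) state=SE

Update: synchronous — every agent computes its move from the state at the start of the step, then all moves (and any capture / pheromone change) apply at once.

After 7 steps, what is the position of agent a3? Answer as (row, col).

t=1: a0@(2,0):SE a1@(1,0):SE a2@(0,3):NE a3@(4,0):E a4@(1,1):SE
t=2: a0@(3,1):SE a1@(2,1):SE a2@(4,0):NE a3@(4,1):E a4@(2,2):SE
t=3: a0@(4,2):SE a1@(3,2):SE a2@(3,1):NE a3@(4,2):E a4@(3,3):SE
t=4: a0@(0,3):SE a1@(4,3):SE a2@(4,2):SE a3@(0,3):SE a4@(4,0):SE
t=5: a0@(1,0):SE a1@(0,0):SE a2@(0,3):SE a3@(1,0):SE a4@(0,1):SE
t=6: a0@(2,1):SE a1@(1,1):SE a2@(1,0):SE a3@(2,1):SE a4@(1,2):SE
t=7: a0@(3,2):SE a1@(2,2):SE a2@(2,1):SE a3@(3,2):SE a4@(2,3):SE

(3, 2)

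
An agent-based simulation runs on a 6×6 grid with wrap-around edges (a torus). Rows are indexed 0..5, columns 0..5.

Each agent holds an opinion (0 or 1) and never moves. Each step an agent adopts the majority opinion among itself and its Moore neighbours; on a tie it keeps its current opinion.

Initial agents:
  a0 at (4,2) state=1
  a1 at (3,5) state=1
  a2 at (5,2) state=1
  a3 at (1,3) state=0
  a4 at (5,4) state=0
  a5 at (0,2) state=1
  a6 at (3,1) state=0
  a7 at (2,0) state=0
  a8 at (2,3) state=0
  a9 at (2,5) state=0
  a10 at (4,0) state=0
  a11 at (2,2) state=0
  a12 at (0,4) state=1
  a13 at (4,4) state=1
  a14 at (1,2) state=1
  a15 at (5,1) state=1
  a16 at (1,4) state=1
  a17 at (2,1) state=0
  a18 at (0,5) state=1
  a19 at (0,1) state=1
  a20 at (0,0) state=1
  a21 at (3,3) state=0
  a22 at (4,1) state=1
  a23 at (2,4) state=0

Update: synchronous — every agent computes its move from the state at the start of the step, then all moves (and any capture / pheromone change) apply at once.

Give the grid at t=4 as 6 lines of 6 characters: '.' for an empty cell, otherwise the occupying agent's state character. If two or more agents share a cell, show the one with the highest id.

111.11
..000.
000000
.0.0.0
111.1.
.11.1.

t=1: a0@(4,2):1 a1@(3,5):0 a2@(5,2):1 a3@(1,3):0 a4@(5,4):1 a5@(0,2):1 a6@(3,1):0 a7@(2,0):0 a8@(2,3):0 a9@(2,5):0 a10@(4,0):1 a11@(2,2):0 a12@(0,4):1 a13@(4,4):1 a14@(1,2):0 a15@(5,1):1 a16@(1,4):0 a17@(2,1):0 a18@(0,5):1 a19@(0,1):1 a20@(0,0):1 a21@(3,3):0 a22@(4,1):1 a23@(2,4):0
t=2: (unchanged — steady state)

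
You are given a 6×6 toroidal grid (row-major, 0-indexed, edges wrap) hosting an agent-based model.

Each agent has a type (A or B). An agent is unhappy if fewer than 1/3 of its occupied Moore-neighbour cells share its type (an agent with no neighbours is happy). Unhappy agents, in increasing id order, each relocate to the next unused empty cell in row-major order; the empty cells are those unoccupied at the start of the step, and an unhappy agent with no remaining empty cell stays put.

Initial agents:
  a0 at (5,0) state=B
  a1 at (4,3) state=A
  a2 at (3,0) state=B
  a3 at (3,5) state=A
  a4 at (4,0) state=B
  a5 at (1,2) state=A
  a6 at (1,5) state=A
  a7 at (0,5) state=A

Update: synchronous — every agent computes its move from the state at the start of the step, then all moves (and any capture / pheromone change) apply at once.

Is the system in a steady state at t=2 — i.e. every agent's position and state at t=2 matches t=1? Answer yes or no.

t=1: a0@(5,0):B a1@(4,3):A a2@(3,0):B a3@(0,0):A a4@(4,0):B a5@(1,2):A a6@(1,5):A a7@(0,5):A
t=2: (unchanged — steady state)

yes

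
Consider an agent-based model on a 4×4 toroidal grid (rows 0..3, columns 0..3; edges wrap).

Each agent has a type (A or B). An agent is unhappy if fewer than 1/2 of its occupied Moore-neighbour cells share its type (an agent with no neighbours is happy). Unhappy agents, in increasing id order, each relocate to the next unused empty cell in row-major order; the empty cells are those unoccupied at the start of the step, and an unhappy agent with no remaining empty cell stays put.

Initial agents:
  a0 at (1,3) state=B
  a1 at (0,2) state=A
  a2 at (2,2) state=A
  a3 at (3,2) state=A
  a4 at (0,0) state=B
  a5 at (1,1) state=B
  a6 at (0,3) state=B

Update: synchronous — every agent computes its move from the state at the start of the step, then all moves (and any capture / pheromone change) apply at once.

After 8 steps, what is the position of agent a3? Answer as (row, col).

(3, 2)

t=1: a0@(1,3):B a1@(0,1):A a2@(1,0):A a3@(3,2):A a4@(0,0):B a5@(1,2):B a6@(0,3):B
t=2: a0@(1,3):B a1@(0,1):A a2@(0,2):A a3@(3,2):A a4@(0,0):B a5@(1,2):B a6@(0,3):B
t=3: a0@(1,3):B a1@(0,1):A a2@(1,0):A a3@(3,2):A a4@(0,0):B a5@(1,2):B a6@(0,3):B
t=4: a0@(1,3):B a1@(0,1):A a2@(0,2):A a3@(3,2):A a4@(0,0):B a5@(1,2):B a6@(0,3):B
t=5: a0@(1,3):B a1@(0,1):A a2@(1,0):A a3@(3,2):A a4@(0,0):B a5@(1,2):B a6@(0,3):B
t=6: a0@(1,3):B a1@(0,1):A a2@(0,2):A a3@(3,2):A a4@(0,0):B a5@(1,2):B a6@(0,3):B
t=7: a0@(1,3):B a1@(0,1):A a2@(1,0):A a3@(3,2):A a4@(0,0):B a5@(1,2):B a6@(0,3):B
t=8: a0@(1,3):B a1@(0,1):A a2@(0,2):A a3@(3,2):A a4@(0,0):B a5@(1,2):B a6@(0,3):B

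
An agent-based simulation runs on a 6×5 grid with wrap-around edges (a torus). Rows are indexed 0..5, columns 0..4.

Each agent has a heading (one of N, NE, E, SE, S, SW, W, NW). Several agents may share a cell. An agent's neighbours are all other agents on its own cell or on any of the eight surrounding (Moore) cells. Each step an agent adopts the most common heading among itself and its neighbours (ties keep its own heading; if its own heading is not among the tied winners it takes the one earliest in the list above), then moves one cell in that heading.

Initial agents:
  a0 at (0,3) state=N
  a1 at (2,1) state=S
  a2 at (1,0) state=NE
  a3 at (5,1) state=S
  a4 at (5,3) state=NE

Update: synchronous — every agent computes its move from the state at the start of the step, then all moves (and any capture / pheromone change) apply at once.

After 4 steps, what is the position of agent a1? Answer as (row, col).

(2, 3)

t=1: a0@(5,3):N a1@(3,1):S a2@(0,1):NE a3@(0,1):S a4@(4,4):NE
t=2: a0@(4,3):N a1@(4,1):S a2@(5,2):NE a3@(1,1):S a4@(3,0):NE
t=3: a0@(3,3):N a1@(3,2):NE a2@(4,3):NE a3@(2,1):S a4@(2,1):NE
t=4: a0@(2,4):NE a1@(2,3):NE a2@(3,4):NE a3@(1,2):NE a4@(1,2):NE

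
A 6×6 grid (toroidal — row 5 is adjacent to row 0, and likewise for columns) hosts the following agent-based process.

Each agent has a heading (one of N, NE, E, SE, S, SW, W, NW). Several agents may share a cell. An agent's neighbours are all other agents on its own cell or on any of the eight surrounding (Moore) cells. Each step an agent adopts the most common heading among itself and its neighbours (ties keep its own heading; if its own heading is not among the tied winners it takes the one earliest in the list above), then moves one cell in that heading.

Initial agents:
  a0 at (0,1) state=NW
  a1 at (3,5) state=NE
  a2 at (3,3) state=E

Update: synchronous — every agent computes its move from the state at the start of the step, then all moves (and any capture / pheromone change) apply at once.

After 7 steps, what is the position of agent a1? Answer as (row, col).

(2, 0)

t=1: a0@(5,0):NW a1@(2,0):NE a2@(3,4):E
t=2: a0@(4,5):NW a1@(1,1):NE a2@(3,5):E
t=3: a0@(3,4):NW a1@(0,2):NE a2@(3,0):E
t=4: a0@(2,3):NW a1@(5,3):NE a2@(3,1):E
t=5: a0@(1,2):NW a1@(4,4):NE a2@(3,2):E
t=6: a0@(0,1):NW a1@(3,5):NE a2@(3,3):E
t=7: a0@(5,0):NW a1@(2,0):NE a2@(3,4):E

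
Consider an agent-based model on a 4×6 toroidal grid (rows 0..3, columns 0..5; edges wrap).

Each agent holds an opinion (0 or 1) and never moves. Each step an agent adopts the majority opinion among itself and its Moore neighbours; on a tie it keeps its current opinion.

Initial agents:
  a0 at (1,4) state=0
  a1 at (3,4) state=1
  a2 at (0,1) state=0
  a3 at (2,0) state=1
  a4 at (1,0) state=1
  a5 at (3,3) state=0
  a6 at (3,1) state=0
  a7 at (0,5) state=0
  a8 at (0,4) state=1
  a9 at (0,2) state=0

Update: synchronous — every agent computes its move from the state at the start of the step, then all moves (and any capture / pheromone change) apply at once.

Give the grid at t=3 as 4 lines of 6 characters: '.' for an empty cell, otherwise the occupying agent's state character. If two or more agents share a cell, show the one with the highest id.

t=1: a0@(1,4):0 a1@(3,4):1 a2@(0,1):0 a3@(2,0):1 a4@(1,0):1 a5@(3,3):0 a6@(3,1):0 a7@(0,5):1 a8@(0,4):0 a9@(0,2):0
t=2: (unchanged — steady state)

.00.01
1...0.
1.....
.0.01.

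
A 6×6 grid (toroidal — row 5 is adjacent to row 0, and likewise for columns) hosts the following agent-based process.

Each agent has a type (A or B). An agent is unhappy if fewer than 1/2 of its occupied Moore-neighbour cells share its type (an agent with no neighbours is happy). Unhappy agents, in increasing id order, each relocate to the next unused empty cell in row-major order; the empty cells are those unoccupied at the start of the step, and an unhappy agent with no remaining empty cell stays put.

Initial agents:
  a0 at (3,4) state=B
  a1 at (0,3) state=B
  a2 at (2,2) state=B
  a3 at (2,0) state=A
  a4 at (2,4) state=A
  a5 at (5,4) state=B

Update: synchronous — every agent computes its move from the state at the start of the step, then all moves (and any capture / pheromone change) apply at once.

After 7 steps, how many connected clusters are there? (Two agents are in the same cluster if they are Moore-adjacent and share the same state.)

t=1: a0@(0,0):B a1@(0,3):B a2@(2,2):B a3@(2,0):A a4@(0,1):A a5@(5,4):B
t=2: a0@(0,2):B a1@(0,3):B a2@(2,2):B a3@(2,0):A a4@(0,4):A a5@(5,4):B
t=3: a0@(0,2):B a1@(0,3):B a2@(2,2):B a3@(2,0):A a4@(0,0):A a5@(5,4):B
t=4: (unchanged — steady state)

4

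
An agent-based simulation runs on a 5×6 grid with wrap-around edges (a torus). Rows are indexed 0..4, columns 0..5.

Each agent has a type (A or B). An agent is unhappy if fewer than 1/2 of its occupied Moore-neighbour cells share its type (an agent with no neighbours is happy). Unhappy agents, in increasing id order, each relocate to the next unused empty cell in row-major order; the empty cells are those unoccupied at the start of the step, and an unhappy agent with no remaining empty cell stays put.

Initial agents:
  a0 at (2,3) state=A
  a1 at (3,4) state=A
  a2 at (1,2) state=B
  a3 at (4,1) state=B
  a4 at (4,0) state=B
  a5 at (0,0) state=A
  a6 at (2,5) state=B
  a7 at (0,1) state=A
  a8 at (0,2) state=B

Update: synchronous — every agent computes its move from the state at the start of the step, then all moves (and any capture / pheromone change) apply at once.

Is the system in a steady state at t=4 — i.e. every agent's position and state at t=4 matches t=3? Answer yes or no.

yes

t=1: a0@(2,3):A a1@(3,4):A a2@(0,3):B a3@(4,1):B a4@(0,4):B a5@(0,5):A a6@(1,0):B a7@(1,1):A a8@(0,2):B
t=2: a0@(2,3):A a1@(3,4):A a2@(0,3):B a3@(4,1):B a4@(0,4):B a5@(0,0):A a6@(0,1):B a7@(1,2):A a8@(0,2):B
t=3: a0@(2,3):A a1@(3,4):A a2@(0,3):B a3@(4,1):B a4@(0,4):B a5@(0,5):A a6@(0,1):B a7@(1,0):A a8@(0,2):B
t=4: (unchanged — steady state)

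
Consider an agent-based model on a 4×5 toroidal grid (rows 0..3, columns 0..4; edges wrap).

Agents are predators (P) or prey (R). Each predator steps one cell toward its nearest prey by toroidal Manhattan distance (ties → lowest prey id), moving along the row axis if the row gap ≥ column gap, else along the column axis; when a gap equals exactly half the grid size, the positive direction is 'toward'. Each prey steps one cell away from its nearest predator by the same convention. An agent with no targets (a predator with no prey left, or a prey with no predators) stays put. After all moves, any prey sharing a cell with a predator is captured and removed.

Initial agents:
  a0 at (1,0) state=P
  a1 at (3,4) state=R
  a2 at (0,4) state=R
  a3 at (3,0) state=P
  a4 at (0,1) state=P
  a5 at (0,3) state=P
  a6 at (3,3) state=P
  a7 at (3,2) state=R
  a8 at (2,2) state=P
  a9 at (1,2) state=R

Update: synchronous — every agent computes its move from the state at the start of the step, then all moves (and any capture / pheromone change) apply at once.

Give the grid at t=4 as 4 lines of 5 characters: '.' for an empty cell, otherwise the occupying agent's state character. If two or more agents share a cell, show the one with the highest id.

t=1: a0@(0,0):P a1@(3,3):R a3@(3,4):P a4@(0,0):P a5@(0,4):P a6@(3,4):P a7@(3,1):R a8@(3,2):P a9@(0,2):R
t=2: a0@(3,0):P a1@(3,2):R a3@(3,3):P a4@(3,0):P a5@(3,4):P a6@(3,3):P a8@(3,3):P a9@(1,2):R
t=3: a0@(3,1):P a3@(3,2):P a4@(3,1):P a5@(3,3):P a6@(3,2):P a8@(3,2):P a9@(0,2):R
t=4: a0@(0,1):P a3@(0,2):P a4@(0,1):P a5@(0,3):P a6@(0,2):P a8@(0,2):P a9@(1,2):R

.PPP.
..R..
.....
.....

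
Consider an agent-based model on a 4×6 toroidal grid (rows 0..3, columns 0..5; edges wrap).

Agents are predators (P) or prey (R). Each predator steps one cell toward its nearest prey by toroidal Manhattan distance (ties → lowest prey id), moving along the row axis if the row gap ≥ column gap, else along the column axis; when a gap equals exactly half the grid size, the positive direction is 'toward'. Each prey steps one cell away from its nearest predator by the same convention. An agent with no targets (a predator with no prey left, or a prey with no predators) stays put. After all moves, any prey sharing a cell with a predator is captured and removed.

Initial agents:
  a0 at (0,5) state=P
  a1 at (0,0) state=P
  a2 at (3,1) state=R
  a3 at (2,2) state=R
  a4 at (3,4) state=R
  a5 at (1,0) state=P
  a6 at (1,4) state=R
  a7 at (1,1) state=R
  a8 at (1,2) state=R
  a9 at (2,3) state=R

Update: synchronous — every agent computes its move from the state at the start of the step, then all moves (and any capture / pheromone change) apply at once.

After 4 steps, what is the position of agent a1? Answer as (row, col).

t=1: a0@(3,5):P a1@(3,0):P a2@(2,1):R a3@(2,3):R a4@(2,4):R a5@(1,1):P a6@(2,4):R a7@(1,2):R a8@(1,3):R a9@(1,3):R
t=2: a0@(2,5):P a1@(2,0):P a2@(3,1):R a3@(2,2):R a4@(1,4):R a5@(2,1):P a6@(1,4):R a7@(1,3):R a8@(1,4):R a9@(1,4):R
t=3: a0@(1,5):P a1@(3,0):P a2@(0,1):R a3@(2,3):R a4@(0,4):R a5@(3,1):P a6@(0,4):R a7@(1,2):R a8@(0,4):R a9@(0,4):R
t=4: a0@(0,5):P a1@(0,0):P a2@(1,1):R a3@(2,2):R a4@(3,4):R a5@(0,1):P a6@(3,4):R a7@(1,1):R a8@(3,4):R a9@(3,4):R

(0, 0)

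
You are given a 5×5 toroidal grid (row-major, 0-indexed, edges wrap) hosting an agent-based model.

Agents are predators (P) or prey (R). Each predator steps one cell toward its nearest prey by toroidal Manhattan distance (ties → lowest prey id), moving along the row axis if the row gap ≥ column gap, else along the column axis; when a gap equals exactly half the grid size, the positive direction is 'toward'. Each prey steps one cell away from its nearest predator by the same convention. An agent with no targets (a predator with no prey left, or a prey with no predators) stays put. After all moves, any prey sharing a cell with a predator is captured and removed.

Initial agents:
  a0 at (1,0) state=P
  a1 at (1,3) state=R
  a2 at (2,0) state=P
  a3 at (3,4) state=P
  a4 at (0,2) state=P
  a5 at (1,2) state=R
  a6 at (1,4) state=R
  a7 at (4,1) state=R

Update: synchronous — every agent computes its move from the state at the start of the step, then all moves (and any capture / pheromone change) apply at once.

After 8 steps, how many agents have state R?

2

t=1: a0@(1,4):P a2@(1,0):P a3@(2,4):P a4@(1,2):P a5@(2,2):R a6@(1,3):R a7@(3,1):R
t=2: a0@(1,3):P a2@(1,4):P a3@(2,3):P a4@(2,2):P a5@(3,2):R a6@(1,2):R a7@(4,1):R
t=3: a0@(1,2):P a2@(1,3):P a3@(3,3):P a4@(3,2):P a5@(4,2):R a6@(1,1):R a7@(0,1):R
t=4: a0@(1,1):P a2@(1,2):P a3@(4,3):P a4@(4,2):P a5@(0,2):R a6@(1,0):R a7@(4,1):R
t=5: a0@(1,0):P a2@(0,2):P a3@(0,3):P a4@(0,2):P a5@(4,2):R a6@(1,4):R a7@(4,0):R
t=6: a0@(1,4):P a2@(4,2):P a3@(4,3):P a4@(4,2):P a5@(3,2):R a6@(1,3):R a7@(3,0):R
t=7: a0@(1,3):P a2@(3,2):P a3@(3,3):P a4@(3,2):P a5@(2,2):R a6@(1,2):R a7@(4,0):R
t=8: a0@(1,2):P a2@(2,2):P a3@(2,3):P a4@(2,2):P a6@(1,1):R a7@(4,4):R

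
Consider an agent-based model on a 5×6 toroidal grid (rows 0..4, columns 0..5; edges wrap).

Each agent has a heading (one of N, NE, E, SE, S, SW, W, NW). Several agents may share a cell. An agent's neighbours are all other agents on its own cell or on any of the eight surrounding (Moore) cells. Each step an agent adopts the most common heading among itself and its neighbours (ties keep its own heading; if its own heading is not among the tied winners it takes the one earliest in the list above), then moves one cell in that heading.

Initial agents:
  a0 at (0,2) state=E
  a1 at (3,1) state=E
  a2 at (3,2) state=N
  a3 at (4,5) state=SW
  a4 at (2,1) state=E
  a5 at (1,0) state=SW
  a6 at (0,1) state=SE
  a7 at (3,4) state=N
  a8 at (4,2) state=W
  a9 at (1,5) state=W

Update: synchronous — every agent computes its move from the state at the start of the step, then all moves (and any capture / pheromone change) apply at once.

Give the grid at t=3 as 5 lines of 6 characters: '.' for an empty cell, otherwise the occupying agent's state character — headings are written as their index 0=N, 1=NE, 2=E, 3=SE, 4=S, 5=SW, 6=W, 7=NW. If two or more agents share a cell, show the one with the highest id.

2....2
....22
....2.
....22
.....2

t=1: a0@(0,3):E a1@(3,2):E a2@(3,3):E a3@(0,4):SW a4@(2,2):E a5@(2,5):SW a6@(1,2):SE a7@(2,4):N a8@(4,3):E a9@(1,4):W
t=2: a0@(0,4):E a1@(3,3):E a2@(3,4):E a3@(0,5):E a4@(2,3):E a5@(3,4):SW a6@(1,3):E a7@(1,4):N a8@(4,4):E a9@(2,3):SW
t=3: a0@(0,5):E a1@(3,4):E a2@(3,5):E a3@(0,0):E a4@(2,4):E a5@(3,5):E a6@(1,4):E a7@(1,5):E a8@(4,5):E a9@(2,4):E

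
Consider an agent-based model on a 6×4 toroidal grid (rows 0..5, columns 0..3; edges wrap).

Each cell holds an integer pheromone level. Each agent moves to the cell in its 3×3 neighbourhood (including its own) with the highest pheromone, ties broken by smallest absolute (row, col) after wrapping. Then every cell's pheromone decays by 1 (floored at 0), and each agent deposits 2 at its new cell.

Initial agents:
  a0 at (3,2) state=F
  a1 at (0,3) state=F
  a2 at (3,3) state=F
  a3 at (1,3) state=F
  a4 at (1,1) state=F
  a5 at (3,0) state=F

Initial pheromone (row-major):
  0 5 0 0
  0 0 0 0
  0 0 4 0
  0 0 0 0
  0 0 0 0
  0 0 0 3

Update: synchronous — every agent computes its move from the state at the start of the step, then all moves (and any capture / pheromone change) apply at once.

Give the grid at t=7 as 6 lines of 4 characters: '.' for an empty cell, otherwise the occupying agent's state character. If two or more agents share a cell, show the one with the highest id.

.F..
....
F.F.
....
....
...F

t=1: a0@(2,2) a1@(5,3) a2@(2,2) a3@(2,2) a4@(0,1) a5@(2,0) | pheromone: 0 6 0 0 / 0 0 0 0 / 2 0 9 0 / 0 0 0 0 / 0 0 0 0 / 0 0 0 4
t=2: a0@(2,2) a1@(5,3) a2@(2,2) a3@(2,2) a4@(0,1) a5@(2,0) | pheromone: 0 7 0 0 / 0 0 0 0 / 3 0 14 0 / 0 0 0 0 / 0 0 0 0 / 0 0 0 5
t=3: a0@(2,2) a1@(5,3) a2@(2,2) a3@(2,2) a4@(0,1) a5@(2,0) | pheromone: 0 8 0 0 / 0 0 0 0 / 4 0 19 0 / 0 0 0 0 / 0 0 0 0 / 0 0 0 6
t=4: a0@(2,2) a1@(5,3) a2@(2,2) a3@(2,2) a4@(0,1) a5@(2,0) | pheromone: 0 9 0 0 / 0 0 0 0 / 5 0 24 0 / 0 0 0 0 / 0 0 0 0 / 0 0 0 7
t=5: a0@(2,2) a1@(5,3) a2@(2,2) a3@(2,2) a4@(0,1) a5@(2,0) | pheromone: 0 10 0 0 / 0 0 0 0 / 6 0 29 0 / 0 0 0 0 / 0 0 0 0 / 0 0 0 8
t=6: a0@(2,2) a1@(5,3) a2@(2,2) a3@(2,2) a4@(0,1) a5@(2,0) | pheromone: 0 11 0 0 / 0 0 0 0 / 7 0 34 0 / 0 0 0 0 / 0 0 0 0 / 0 0 0 9
t=7: a0@(2,2) a1@(5,3) a2@(2,2) a3@(2,2) a4@(0,1) a5@(2,0) | pheromone: 0 12 0 0 / 0 0 0 0 / 8 0 39 0 / 0 0 0 0 / 0 0 0 0 / 0 0 0 10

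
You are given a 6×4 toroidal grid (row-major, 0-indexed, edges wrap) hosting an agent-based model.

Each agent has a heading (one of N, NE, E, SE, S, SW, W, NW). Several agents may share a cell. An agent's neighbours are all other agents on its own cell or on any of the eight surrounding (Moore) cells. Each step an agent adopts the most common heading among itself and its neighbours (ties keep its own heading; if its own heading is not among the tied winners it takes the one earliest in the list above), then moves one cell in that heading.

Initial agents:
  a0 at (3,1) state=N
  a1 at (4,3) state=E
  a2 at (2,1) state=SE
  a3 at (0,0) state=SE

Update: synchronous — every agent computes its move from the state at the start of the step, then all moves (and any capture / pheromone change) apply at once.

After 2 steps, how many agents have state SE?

t=1: a0@(2,1):N a1@(4,0):E a2@(3,2):SE a3@(1,1):SE
t=2: a0@(3,2):SE a1@(4,1):E a2@(4,3):SE a3@(2,2):SE

3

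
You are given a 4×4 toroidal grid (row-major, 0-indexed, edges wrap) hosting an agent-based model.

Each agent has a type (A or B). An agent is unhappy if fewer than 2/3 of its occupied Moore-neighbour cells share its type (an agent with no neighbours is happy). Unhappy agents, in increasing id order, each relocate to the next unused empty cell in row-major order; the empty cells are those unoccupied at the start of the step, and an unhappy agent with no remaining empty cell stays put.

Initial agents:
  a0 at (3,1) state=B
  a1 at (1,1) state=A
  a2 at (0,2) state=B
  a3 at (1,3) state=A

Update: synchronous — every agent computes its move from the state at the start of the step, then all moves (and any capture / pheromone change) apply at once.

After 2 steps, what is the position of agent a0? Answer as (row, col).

t=1: a0@(3,1):B a1@(0,0):A a2@(0,1):B a3@(0,3):A
t=2: a0@(0,2):B a1@(1,0):A a2@(1,1):B a3@(0,3):A

(0, 2)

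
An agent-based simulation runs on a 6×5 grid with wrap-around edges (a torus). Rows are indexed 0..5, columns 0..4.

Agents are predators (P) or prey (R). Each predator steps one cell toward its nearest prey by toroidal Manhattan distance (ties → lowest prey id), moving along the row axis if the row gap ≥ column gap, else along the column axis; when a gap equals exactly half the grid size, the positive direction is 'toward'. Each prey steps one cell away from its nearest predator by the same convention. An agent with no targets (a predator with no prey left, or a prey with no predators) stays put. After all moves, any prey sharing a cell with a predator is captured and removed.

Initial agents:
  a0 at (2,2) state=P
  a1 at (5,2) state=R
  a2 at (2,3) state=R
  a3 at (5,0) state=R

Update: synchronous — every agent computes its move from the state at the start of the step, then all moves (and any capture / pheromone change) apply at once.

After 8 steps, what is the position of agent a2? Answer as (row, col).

(2, 1)

t=1: a0@(2,3):P a1@(4,2):R a2@(2,4):R a3@(4,0):R
t=2: a0@(2,4):P a1@(5,2):R a2@(2,0):R a3@(5,0):R
t=3: a0@(2,0):P a1@(4,2):R a2@(2,1):R a3@(4,0):R
t=4: a0@(2,1):P a1@(5,2):R a2@(2,2):R a3@(5,0):R
t=5: a0@(2,2):P a1@(4,2):R a2@(2,3):R a3@(4,0):R
t=6: a0@(2,3):P a1@(5,2):R a2@(2,4):R a3@(5,0):R
t=7: a0@(2,4):P a1@(4,2):R a2@(2,0):R a3@(4,0):R
t=8: a0@(2,0):P a1@(5,2):R a2@(2,1):R a3@(5,0):R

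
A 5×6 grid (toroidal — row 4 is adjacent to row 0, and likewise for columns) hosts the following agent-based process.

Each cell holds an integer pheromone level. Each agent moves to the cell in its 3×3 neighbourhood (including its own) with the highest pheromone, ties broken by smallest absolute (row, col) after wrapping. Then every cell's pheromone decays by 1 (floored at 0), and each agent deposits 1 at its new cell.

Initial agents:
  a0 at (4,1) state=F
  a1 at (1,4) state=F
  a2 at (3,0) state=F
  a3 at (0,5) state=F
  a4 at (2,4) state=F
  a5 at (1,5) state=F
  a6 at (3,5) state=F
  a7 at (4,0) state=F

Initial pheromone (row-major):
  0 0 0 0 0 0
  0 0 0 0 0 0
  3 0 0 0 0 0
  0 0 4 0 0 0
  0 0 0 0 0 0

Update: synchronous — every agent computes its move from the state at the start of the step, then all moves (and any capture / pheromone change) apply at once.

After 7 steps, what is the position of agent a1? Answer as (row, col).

(0, 3)

t=1: a0@(3,2) a1@(0,3) a2@(2,0) a3@(0,0) a4@(1,3) a5@(2,0) a6@(2,0) a7@(0,0) | pheromone: 2 0 0 1 0 0 / 0 0 0 1 0 0 / 5 0 0 0 0 0 / 0 0 4 0 0 0 / 0 0 0 0 0 0
t=2: a0@(3,2) a1@(0,3) a2@(2,0) a3@(0,0) a4@(0,3) a5@(2,0) a6@(2,0) a7@(0,0) | pheromone: 3 0 0 2 0 0 / 0 0 0 0 0 0 / 7 0 0 0 0 0 / 0 0 4 0 0 0 / 0 0 0 0 0 0
t=3: a0@(3,2) a1@(0,3) a2@(2,0) a3@(0,0) a4@(0,3) a5@(2,0) a6@(2,0) a7@(0,0) | pheromone: 4 0 0 3 0 0 / 0 0 0 0 0 0 / 9 0 0 0 0 0 / 0 0 4 0 0 0 / 0 0 0 0 0 0
t=4: a0@(3,2) a1@(0,3) a2@(2,0) a3@(0,0) a4@(0,3) a5@(2,0) a6@(2,0) a7@(0,0) | pheromone: 5 0 0 4 0 0 / 0 0 0 0 0 0 / 11 0 0 0 0 0 / 0 0 4 0 0 0 / 0 0 0 0 0 0
t=5: a0@(3,2) a1@(0,3) a2@(2,0) a3@(0,0) a4@(0,3) a5@(2,0) a6@(2,0) a7@(0,0) | pheromone: 6 0 0 5 0 0 / 0 0 0 0 0 0 / 13 0 0 0 0 0 / 0 0 4 0 0 0 / 0 0 0 0 0 0
t=6: a0@(3,2) a1@(0,3) a2@(2,0) a3@(0,0) a4@(0,3) a5@(2,0) a6@(2,0) a7@(0,0) | pheromone: 7 0 0 6 0 0 / 0 0 0 0 0 0 / 15 0 0 0 0 0 / 0 0 4 0 0 0 / 0 0 0 0 0 0
t=7: a0@(3,2) a1@(0,3) a2@(2,0) a3@(0,0) a4@(0,3) a5@(2,0) a6@(2,0) a7@(0,0) | pheromone: 8 0 0 7 0 0 / 0 0 0 0 0 0 / 17 0 0 0 0 0 / 0 0 4 0 0 0 / 0 0 0 0 0 0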